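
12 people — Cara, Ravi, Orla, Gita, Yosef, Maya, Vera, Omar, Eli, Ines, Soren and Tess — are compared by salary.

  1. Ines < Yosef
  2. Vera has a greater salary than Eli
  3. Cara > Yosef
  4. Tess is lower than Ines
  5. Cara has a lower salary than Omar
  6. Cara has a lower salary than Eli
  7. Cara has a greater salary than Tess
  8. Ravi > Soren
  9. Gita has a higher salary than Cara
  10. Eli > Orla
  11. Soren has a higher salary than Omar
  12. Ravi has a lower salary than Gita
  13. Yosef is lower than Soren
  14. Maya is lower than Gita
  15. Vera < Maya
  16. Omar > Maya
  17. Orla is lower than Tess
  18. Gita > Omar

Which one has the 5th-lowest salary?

Chaining the given pairs: Orla < Tess < Ines < Yosef < Cara < Eli < Vera < Maya < Omar < Soren < Ravi < Gita.
The 5th smallest is Cara.

Cara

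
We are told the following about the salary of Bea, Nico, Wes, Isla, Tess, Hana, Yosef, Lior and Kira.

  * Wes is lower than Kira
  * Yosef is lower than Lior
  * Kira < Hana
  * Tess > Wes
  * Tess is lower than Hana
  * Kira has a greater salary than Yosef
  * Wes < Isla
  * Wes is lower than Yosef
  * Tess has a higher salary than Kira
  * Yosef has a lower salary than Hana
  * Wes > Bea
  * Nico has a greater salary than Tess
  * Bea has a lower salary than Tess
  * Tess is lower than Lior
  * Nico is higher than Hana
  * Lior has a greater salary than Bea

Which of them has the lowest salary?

Bea

Wes is not least since Bea < Wes; Yosef is not least since Wes < Yosef; Kira is not least since Yosef < Kira; Tess is not least since Bea < Tess; Lior is not least since Tess < Lior; Hana is not least since Tess < Hana; Isla is not least since Wes < Isla; Nico is not least since Hana < Nico.
Only Bea has nothing below it, so Bea is the lowest salary.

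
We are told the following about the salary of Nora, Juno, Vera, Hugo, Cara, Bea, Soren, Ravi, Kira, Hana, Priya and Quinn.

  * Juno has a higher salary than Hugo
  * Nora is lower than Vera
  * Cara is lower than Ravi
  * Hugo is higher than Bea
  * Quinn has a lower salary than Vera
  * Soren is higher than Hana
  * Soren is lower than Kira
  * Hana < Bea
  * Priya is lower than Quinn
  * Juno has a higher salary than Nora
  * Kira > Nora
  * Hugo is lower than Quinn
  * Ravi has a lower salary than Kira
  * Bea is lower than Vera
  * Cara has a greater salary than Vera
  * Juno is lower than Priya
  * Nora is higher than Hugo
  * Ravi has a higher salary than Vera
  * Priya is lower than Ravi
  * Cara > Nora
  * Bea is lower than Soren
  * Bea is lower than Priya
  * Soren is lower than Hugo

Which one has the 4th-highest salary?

Vera

The consecutive relations fix a unique order: Hana < Bea < Soren < Hugo < Nora < Juno < Priya < Quinn < Vera < Cara < Ravi < Kira.
Counting 4 from the largest end gives Vera.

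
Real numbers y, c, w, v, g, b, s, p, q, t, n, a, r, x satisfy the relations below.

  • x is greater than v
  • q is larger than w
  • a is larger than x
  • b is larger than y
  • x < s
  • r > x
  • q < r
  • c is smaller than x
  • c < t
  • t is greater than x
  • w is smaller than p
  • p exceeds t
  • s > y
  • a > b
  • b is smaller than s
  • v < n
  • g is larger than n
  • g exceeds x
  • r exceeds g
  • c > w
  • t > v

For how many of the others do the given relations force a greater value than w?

9

From w the given relations immediately reach q, c, p.
From those, x, t, r — 6 in total.
From those, a, g, s — 9 in total.
No other element is forced above w by the given relations, so the count is 9.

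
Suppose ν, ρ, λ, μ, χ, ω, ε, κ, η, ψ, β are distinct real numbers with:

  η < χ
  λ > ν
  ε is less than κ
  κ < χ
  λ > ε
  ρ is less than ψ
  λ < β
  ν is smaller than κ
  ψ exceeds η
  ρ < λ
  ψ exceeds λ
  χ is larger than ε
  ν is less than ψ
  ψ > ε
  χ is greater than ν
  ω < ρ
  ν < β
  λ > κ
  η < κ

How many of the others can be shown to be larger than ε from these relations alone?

From ε the given relations immediately reach κ, λ, ψ, χ.
From those, β — 5 in total.
Nothing else is reachable above ε; 5 in all.

5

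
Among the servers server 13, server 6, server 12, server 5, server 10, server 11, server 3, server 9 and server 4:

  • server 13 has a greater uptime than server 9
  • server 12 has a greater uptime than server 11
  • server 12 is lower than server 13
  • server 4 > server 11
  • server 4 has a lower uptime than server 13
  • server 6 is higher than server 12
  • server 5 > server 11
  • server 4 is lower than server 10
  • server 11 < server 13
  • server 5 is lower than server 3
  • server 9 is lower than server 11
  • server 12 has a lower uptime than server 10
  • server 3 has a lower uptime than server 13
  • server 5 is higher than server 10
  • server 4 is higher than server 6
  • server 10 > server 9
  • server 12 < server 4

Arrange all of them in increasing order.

The consecutive links are each given: server 9 < server 11; server 11 < server 12; server 12 < server 6; server 6 < server 4; server 4 < server 10; server 10 < server 5; server 5 < server 3; server 3 < server 13.

server 9 < server 11 < server 12 < server 6 < server 4 < server 10 < server 5 < server 3 < server 13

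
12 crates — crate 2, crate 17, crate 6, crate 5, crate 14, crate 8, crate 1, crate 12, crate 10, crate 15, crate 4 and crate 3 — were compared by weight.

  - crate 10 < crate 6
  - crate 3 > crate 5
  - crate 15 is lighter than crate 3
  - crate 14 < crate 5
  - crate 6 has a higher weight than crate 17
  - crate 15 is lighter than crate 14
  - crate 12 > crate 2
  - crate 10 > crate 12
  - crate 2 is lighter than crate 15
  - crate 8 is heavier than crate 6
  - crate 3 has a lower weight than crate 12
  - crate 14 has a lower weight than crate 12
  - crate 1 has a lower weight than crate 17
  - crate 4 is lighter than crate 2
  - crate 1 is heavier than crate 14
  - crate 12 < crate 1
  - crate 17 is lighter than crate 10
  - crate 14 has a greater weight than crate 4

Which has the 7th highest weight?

Chaining the given pairs: crate 4 < crate 2 < crate 15 < crate 14 < crate 5 < crate 3 < crate 12 < crate 1 < crate 17 < crate 10 < crate 6 < crate 8.
Counting 7 from the largest end gives crate 3.

crate 3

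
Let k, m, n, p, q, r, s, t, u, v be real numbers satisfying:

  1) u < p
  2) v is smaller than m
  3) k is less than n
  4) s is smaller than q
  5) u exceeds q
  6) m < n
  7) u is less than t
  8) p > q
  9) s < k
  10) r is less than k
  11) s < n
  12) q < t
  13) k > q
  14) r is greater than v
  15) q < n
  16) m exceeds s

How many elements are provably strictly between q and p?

1

The relations place q below p. An element lies strictly between them when it is forced above q and also forced below p.
Above q: {u, t, k, n}. Below p: {s, u}.
Intersection: {u} — 1.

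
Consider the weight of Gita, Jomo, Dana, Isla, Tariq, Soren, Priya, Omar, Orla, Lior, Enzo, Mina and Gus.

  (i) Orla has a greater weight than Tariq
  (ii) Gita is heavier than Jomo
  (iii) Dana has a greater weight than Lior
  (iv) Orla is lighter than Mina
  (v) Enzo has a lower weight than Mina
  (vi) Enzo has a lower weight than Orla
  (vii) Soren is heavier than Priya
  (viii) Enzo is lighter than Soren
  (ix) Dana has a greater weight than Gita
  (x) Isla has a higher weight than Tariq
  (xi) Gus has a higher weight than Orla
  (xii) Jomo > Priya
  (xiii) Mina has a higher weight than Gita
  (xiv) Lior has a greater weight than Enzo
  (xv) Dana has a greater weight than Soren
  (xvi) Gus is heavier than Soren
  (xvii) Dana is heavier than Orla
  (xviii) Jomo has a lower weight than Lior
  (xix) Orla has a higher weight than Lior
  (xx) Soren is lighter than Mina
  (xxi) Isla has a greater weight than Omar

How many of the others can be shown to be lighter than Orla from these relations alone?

5

From Orla the given relations immediately reach Enzo, Lior, Tariq.
From those, Jomo — 4 in total.
From those, Priya — 5 in total.
No other element is forced below Orla by the given relations, so the count is 5.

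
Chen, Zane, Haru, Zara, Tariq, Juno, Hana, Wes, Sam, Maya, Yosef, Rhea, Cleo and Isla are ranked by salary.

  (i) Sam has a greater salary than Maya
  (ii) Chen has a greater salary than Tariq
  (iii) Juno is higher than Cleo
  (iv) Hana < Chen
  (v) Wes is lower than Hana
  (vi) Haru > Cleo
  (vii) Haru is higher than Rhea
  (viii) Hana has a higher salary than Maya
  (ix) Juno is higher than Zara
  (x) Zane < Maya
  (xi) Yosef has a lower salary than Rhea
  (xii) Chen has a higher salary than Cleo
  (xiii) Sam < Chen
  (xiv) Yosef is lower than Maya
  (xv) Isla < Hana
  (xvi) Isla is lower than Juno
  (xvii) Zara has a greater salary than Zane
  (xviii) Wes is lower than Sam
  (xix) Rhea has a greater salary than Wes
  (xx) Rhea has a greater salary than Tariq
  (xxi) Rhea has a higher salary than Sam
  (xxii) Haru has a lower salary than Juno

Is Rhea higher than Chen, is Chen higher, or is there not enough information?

Following every chain through Rhea: above Rhea we get Haru, Juno; below Rhea we get Zane, Yosef, Maya, Wes, Tariq, Sam.
Chen is not reached, and no chain runs the other way from Chen to Rhea.
So the given relations leave the order of Rhea and Chen undetermined.

undetermined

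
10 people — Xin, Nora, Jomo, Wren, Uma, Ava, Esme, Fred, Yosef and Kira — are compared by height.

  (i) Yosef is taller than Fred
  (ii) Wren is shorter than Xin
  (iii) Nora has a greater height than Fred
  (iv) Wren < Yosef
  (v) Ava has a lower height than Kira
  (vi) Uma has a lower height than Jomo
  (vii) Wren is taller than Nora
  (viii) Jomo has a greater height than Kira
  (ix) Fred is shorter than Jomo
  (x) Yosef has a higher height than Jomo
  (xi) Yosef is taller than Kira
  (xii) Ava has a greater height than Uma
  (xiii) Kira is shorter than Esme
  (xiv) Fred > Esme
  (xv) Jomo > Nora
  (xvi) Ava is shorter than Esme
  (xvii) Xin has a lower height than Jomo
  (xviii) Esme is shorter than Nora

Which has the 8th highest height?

The consecutive relations fix a unique order: Uma < Ava < Kira < Esme < Fred < Nora < Wren < Xin < Jomo < Yosef.
Counting 8 from the largest end gives Kira.

Kira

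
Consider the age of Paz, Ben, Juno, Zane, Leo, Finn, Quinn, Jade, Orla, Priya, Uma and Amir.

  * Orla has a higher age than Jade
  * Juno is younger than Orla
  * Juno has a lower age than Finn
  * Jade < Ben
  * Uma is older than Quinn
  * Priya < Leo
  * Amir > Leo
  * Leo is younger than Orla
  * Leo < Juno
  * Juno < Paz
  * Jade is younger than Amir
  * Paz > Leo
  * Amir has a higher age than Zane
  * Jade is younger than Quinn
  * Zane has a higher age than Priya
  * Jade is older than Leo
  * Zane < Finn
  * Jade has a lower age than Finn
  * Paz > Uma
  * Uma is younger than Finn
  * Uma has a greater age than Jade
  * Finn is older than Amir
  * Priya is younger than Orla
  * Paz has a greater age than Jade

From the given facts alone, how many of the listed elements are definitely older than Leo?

Directly above Leo: Juno, Jade, Amir, Orla, Paz.
One step further: Quinn, Uma, Ben, Finn (9 so far).
Nothing else is reachable above Leo; 9 in all.

9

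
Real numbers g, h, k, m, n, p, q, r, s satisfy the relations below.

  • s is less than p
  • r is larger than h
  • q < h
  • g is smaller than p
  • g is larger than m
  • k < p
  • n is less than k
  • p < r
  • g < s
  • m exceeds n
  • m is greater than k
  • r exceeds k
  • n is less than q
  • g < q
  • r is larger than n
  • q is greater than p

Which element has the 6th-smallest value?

p

Piecing the relations together gives one ordering: n < k < m < g < s < p < q < h < r.
The 6th smallest is p.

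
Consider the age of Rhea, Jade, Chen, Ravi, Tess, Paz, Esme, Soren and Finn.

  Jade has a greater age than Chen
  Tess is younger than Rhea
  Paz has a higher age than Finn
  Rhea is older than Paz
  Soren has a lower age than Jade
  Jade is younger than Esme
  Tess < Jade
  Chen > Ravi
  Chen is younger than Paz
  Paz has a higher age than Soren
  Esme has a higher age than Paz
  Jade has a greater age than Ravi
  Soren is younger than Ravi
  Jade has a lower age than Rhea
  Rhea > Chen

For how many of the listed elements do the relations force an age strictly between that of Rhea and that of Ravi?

Chaining upward from Ravi reaches: Chen, Paz, Jade, Esme.
Chaining downward from Rhea reaches: Soren, Chen, Tess, Finn, Paz, Jade.
Strictly between Ravi and Rhea are those in both lists: Chen, Paz, Jade — 3 elements.

3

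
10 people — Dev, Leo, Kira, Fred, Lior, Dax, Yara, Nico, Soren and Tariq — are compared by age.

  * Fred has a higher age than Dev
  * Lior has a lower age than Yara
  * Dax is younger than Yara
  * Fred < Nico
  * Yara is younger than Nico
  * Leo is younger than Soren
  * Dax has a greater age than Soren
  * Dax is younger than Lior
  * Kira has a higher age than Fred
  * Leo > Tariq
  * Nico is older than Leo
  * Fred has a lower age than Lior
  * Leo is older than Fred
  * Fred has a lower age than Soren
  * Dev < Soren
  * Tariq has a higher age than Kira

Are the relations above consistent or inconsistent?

The single ordering Dev < Fred < Kira < Tariq < Leo < Soren < Dax < Lior < Yara < Nico satisfies every listed relation, so no contradiction arises.

consistent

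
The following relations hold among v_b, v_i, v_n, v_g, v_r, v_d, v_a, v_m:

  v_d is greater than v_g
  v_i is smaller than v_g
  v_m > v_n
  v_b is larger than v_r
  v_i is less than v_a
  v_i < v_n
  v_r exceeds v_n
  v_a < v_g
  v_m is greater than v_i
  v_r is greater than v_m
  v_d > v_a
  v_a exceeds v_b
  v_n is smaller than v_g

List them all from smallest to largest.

v_i < v_n < v_m < v_r < v_b < v_a < v_g < v_d

Each adjacent pair is fixed by a given relation: v_i < v_n; v_n < v_m; v_m < v_r; v_r < v_b; v_b < v_a; v_a < v_g; v_g < v_d. Chaining them end to end gives the full order.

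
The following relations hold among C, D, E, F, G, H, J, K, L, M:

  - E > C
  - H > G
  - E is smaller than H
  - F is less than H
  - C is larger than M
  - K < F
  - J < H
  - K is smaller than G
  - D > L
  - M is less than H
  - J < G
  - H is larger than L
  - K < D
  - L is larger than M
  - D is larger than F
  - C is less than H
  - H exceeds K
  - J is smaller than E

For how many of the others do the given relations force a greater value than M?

5

Directly above M: L, C, H.
One step further: E, D (5 so far).
No other element is forced above M by the given relations, so the count is 5.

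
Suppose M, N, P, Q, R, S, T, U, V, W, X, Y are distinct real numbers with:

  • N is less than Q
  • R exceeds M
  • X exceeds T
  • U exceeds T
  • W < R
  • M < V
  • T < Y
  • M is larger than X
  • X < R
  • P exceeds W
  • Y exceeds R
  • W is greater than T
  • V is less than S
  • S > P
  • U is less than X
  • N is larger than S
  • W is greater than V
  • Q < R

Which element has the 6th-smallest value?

W

Chaining the given pairs: T < U < X < M < V < W < P < S < N < Q < R < Y.
The 6th smallest is W.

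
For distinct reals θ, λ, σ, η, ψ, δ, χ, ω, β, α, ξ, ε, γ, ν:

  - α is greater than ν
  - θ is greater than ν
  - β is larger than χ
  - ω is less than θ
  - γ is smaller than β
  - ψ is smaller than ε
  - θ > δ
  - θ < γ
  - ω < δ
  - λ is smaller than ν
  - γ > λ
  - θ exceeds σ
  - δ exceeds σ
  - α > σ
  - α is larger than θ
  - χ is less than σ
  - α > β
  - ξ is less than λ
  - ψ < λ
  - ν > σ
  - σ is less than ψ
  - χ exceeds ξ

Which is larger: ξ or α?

Link the given pairs in sequence: ξ < χ; χ < σ; σ < ψ; ψ < λ; λ < ν; ν < θ; θ < γ; γ < β; β < α.
Together: ξ < χ < σ < ψ < λ < ν < θ < γ < β < α.
So ξ < α; α is the larger of the two.

α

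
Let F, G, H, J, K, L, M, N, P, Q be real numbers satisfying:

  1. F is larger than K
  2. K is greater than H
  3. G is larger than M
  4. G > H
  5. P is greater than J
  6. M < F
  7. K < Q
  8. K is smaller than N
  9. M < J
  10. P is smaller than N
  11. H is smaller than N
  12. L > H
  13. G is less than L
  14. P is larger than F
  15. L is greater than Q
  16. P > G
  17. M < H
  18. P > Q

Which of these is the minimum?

M

Chaining upward from M: directly above it, H, G, F, J; then K, L, P, N; then Q.
That covers every other element, and nothing is given below M, so M is the minimum.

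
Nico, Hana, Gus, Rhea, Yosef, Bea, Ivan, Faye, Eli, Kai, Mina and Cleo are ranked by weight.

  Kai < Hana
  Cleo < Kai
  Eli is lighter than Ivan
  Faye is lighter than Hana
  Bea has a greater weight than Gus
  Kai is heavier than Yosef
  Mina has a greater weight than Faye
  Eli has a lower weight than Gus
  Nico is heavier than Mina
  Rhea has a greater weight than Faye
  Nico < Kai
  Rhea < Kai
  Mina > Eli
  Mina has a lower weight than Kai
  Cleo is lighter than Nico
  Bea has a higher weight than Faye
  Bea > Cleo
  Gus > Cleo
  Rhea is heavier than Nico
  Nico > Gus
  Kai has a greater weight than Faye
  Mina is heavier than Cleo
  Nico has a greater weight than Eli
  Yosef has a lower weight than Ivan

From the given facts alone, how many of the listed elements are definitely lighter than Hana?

9

Directly below Hana: Faye, Kai.
One step further: Cleo, Mina, Nico, Yosef, Rhea (7 so far).
One step further: Eli, Gus (9 so far).
Nothing else is reachable below Hana; 9 in all.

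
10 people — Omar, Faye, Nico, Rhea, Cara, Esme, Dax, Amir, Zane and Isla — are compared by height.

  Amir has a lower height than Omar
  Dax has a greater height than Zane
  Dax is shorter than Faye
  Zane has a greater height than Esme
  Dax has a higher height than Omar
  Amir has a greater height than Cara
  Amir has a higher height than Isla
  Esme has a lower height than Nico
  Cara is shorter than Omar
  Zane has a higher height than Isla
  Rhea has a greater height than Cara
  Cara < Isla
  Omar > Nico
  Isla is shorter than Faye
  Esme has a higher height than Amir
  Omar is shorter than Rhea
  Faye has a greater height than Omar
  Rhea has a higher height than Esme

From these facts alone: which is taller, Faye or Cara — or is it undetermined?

The relevant relations are Cara < Isla; Isla < Amir; Amir < Esme; Esme < Nico; Nico < Omar; Omar < Faye.
Together: Cara < Isla < Amir < Esme < Nico < Omar < Faye.
So Faye is taller.

Faye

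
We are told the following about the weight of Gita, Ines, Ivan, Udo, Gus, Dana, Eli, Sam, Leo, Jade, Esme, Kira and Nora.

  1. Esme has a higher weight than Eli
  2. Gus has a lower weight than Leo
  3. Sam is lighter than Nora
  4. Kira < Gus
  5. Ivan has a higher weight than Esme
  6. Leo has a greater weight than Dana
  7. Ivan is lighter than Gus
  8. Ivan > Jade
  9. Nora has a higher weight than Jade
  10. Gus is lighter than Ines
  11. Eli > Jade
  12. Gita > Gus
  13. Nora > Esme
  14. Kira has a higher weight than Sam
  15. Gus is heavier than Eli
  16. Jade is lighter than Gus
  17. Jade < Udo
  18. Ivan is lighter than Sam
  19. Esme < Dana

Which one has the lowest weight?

Chaining upward from Jade: directly above it, Eli, Ivan, Udo, Gus, Nora; then Esme, Sam, Ines, Leo, Gita; then Kira, Dana.
That covers every other element, and nothing is given below Jade, so Jade is the lowest weight.

Jade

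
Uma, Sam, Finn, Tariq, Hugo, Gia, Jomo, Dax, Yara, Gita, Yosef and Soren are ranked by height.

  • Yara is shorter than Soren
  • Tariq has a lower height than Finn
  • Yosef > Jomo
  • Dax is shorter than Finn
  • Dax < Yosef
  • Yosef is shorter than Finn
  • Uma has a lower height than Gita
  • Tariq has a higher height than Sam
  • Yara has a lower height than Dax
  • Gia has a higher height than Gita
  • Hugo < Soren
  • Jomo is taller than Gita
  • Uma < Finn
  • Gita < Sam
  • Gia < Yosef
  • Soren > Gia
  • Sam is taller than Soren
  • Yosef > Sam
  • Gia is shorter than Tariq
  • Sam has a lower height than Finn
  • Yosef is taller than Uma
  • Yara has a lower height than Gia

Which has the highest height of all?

Finn

Chaining downward from Finn: directly below it, Uma, Dax, Sam, Yosef, Tariq; then Yara, Gita, Gia, Soren, Jomo; then Hugo.
That covers every other element, and nothing is given above Finn, so Finn is the highest height.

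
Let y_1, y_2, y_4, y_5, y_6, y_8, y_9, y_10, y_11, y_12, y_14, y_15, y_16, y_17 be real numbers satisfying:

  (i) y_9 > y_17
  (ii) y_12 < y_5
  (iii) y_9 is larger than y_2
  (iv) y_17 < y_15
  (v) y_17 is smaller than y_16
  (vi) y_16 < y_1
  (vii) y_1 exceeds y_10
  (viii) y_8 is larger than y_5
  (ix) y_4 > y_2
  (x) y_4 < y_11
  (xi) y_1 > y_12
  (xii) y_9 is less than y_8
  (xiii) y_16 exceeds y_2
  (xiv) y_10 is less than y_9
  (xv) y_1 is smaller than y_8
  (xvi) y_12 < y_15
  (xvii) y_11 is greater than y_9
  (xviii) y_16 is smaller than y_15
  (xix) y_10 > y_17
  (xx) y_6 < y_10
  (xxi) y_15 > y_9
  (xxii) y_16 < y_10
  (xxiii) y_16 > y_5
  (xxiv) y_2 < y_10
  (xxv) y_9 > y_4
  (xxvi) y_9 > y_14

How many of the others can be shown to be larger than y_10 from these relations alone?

Directly above y_10: y_9, y_1.
One step further: y_11, y_8, y_15 (5 so far).
No other element is forced above y_10 by the given relations, so the count is 5.

5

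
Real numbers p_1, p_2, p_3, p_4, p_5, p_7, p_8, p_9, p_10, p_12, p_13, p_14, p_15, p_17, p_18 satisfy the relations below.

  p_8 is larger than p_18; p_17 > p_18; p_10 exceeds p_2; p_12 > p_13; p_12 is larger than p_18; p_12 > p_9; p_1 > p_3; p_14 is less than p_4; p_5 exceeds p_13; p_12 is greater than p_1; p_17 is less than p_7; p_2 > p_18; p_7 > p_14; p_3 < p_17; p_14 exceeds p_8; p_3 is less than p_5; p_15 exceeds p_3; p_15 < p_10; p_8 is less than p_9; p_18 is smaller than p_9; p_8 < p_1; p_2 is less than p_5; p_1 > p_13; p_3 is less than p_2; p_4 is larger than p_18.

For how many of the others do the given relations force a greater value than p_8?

From p_8 the given relations immediately reach p_9, p_1, p_14.
From those, p_7, p_12, p_4 — 6 in total.
Nothing else is reachable above p_8; 6 in all.

6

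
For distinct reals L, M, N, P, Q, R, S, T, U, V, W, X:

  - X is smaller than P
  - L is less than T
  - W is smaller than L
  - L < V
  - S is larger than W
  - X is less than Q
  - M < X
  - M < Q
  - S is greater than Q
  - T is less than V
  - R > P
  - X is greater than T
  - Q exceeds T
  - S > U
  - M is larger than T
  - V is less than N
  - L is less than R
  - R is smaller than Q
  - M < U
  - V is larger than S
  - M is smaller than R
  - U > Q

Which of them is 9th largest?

Piecing the relations together gives one ordering: W < L < T < M < X < P < R < Q < U < S < V < N.
Counting 9 from the largest end gives M.

M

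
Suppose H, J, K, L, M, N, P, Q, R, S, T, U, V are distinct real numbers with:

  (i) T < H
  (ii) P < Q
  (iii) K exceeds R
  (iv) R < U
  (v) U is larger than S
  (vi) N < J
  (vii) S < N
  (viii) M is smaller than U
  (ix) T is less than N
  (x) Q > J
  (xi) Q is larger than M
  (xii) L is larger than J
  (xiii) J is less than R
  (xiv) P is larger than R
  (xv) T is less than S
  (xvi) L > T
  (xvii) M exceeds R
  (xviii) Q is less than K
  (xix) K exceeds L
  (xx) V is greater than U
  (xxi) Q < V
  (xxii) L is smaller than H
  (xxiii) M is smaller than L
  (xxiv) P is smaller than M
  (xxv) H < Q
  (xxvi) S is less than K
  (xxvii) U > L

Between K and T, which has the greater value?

K

T < S and S < N give T < N.
Then N < J extends the chain to J.
With J < R: T < S < N < J < R.
Then R < P extends the chain to P.
Then P < M extends the chain to M.
Then M < L extends the chain to L.
Then L < H extends the chain to H.
With H < Q: T < S < N < J < R < P < M < L < H < Q.
Then Q < K extends the chain to K.
So T < K; K is the larger of the two.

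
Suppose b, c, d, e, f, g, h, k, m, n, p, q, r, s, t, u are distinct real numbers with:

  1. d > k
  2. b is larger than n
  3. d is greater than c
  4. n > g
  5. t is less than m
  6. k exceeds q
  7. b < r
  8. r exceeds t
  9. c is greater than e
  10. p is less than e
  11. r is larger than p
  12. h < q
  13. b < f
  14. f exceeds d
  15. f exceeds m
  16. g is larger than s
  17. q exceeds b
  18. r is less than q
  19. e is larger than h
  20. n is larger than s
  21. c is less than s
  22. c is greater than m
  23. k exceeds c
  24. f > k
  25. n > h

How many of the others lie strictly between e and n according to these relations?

3

Chaining upward from e reaches: c, s, g, b, r, q, k, d, f.
Chaining downward from n reaches: h, t, m, p, c, s, g.
Strictly between e and n are those in both lists: c, s, g — 3 elements.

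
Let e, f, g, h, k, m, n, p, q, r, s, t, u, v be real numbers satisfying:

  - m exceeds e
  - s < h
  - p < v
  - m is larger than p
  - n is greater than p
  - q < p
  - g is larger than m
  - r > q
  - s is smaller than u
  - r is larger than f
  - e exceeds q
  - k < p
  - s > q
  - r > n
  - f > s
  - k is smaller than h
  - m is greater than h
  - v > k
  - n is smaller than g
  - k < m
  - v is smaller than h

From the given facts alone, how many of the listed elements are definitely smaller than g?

Directly below g: n, m.
One step further: k, e, p, h (6 so far).
One step further: q, v, s (9 so far).
Nothing else is reachable below g; 9 in all.

9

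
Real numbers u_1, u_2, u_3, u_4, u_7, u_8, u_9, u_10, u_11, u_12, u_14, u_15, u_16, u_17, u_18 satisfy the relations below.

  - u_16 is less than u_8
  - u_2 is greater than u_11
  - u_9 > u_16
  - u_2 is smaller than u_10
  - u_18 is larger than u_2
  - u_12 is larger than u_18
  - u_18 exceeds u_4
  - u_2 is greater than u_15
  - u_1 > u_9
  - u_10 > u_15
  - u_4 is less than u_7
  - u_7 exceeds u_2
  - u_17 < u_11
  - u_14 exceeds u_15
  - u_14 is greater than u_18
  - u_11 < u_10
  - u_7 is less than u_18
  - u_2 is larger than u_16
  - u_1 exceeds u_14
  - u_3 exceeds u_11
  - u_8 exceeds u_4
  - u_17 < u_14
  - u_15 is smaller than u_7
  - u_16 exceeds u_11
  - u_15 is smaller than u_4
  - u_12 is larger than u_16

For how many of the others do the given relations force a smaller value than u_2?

4

Directly below u_2: u_15, u_11, u_16.
One step further: u_17 (4 so far).
No other element is forced below u_2 by the given relations, so the count is 4.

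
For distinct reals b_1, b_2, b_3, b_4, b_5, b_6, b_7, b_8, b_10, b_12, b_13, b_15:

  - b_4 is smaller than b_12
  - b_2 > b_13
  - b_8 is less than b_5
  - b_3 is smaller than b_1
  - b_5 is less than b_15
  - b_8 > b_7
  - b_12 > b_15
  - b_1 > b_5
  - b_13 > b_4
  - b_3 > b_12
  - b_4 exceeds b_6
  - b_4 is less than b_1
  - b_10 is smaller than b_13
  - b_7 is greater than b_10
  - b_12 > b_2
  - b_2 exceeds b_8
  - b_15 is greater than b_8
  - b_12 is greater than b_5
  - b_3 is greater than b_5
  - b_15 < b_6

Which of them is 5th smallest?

Chaining the given pairs: b_10 < b_7 < b_8 < b_5 < b_15 < b_6 < b_4 < b_13 < b_2 < b_12 < b_3 < b_1.
Counting 5 from the smallest end gives b_15.

b_15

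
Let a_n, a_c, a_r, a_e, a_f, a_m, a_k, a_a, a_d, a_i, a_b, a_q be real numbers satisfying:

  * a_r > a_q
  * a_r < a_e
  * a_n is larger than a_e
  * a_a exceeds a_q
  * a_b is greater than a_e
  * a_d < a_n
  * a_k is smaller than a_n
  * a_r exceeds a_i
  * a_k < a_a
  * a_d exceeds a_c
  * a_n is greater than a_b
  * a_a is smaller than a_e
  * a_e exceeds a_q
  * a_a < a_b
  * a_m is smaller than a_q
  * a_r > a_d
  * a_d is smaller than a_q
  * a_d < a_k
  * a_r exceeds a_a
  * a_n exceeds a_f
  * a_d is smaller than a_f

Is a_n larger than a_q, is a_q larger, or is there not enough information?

a_n

The relevant relations are a_q < a_a; a_a < a_r; a_r < a_e; a_e < a_b; a_b < a_n.
Chaining these gives a_q < a_a < a_r < a_e < a_b < a_n.
So a_n is larger.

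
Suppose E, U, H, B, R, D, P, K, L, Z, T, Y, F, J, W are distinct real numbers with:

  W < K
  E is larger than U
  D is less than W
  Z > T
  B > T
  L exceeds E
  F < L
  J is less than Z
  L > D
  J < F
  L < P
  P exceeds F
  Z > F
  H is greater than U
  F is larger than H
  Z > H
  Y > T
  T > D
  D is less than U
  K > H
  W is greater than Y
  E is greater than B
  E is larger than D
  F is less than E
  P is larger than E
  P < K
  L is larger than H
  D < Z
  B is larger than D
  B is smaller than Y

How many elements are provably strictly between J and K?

4

Chaining upward from J reaches: F, E, L, P, Z.
Chaining downward from K reaches: D, T, B, U, H, Y, F, W, E, L, P.
Strictly between J and K are those in both lists: F, E, L, P — 4 elements.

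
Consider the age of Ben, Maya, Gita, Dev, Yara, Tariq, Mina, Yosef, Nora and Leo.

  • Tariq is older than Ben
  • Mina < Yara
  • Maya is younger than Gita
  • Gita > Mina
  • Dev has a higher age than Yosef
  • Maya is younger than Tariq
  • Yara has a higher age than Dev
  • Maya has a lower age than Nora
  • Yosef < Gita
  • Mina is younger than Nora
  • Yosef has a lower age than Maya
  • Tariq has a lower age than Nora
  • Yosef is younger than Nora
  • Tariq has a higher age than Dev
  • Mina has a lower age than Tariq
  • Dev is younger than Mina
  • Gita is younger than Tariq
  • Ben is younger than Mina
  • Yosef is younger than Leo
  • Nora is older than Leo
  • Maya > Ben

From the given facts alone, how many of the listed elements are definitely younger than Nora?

8

The elements the relations force below Nora are Ben, Yosef, Dev, Maya, Mina, Leo, Gita, Tariq — no chain reaches any other.
That is 8.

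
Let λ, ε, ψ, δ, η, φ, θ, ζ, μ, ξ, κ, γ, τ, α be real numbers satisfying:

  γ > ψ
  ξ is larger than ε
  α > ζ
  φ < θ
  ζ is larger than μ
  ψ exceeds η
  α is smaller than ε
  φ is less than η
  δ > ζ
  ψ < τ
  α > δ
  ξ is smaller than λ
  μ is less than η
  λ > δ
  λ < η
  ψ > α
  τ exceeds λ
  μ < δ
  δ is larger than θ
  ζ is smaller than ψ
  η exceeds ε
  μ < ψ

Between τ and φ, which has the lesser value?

Link the given pairs in sequence: φ < θ; θ < δ; δ < α; α < ε; ε < ξ; ξ < λ; λ < η; η < ψ; ψ < τ.
Together: φ < θ < δ < α < ε < ξ < λ < η < ψ < τ.
So φ < τ; φ is the smaller of the two.

φ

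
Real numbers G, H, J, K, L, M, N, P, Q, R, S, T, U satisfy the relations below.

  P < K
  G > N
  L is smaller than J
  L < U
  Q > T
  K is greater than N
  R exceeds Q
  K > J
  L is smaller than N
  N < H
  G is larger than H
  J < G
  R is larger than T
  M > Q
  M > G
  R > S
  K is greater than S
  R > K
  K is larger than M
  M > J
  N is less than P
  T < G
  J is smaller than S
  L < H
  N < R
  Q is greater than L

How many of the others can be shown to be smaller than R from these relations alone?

11

From R the given relations immediately reach N, T, S, Q, K.
From those, L, J, P, M — 9 in total.
From those, G — 10 in total.
From those, H — 11 in total.
Nothing else is reachable below R; 11 in all.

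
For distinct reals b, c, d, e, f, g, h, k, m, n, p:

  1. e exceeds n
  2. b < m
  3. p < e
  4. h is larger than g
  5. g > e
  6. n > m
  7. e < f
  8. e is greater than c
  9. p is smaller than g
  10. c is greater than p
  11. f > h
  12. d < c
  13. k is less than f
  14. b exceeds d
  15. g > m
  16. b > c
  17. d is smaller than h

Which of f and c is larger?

The relevant relations are c < b; b < m; m < n; n < e; e < g; g < h; h < f.
Together: c < b < m < n < e < g < h < f.
So c < f; f is the larger of the two.

f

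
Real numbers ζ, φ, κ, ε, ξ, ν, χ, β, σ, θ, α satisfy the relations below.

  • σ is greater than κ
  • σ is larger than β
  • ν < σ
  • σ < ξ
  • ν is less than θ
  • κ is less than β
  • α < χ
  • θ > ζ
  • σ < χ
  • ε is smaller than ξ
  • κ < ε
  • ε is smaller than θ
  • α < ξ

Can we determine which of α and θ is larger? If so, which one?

undetermined

Following every chain through α: above α we get χ, ξ.
θ is not reached, and no chain runs the other way from θ to α.
So the given relations leave the order of α and θ undetermined.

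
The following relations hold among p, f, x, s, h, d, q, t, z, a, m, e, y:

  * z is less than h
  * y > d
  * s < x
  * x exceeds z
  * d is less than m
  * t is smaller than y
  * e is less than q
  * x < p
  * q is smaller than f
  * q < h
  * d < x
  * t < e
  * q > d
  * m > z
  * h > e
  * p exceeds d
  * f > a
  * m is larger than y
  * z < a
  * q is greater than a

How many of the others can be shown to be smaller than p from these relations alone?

Directly below p: d, x.
One step further: z, s (4 so far).
No other element is forced below p by the given relations, so the count is 4.

4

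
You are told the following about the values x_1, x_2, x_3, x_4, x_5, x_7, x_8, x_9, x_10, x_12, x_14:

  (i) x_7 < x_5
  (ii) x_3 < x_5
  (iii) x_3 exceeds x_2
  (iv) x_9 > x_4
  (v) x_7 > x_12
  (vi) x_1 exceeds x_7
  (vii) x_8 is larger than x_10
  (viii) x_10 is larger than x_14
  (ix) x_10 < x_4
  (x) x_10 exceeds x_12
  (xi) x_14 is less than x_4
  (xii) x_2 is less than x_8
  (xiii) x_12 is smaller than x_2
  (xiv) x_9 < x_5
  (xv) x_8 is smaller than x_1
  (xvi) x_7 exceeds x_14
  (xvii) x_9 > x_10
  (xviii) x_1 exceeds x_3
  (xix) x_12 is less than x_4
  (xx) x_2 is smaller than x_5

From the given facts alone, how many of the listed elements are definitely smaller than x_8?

4

Directly below x_8: x_2, x_10.
One step further: x_12, x_14 (4 so far).
Nothing else is reachable below x_8; 4 in all.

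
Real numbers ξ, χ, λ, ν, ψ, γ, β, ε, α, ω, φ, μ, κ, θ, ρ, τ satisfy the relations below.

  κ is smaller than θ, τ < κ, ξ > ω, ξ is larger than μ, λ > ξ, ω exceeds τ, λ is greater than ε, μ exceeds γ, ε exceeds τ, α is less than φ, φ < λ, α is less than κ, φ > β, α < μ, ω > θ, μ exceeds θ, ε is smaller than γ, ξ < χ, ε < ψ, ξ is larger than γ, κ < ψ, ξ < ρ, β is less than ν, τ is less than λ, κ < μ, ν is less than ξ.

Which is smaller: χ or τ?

τ

τ < ε < γ < μ < ξ < χ, by transitivity through ε, γ, μ, ξ.
So τ < χ; τ is the smaller of the two.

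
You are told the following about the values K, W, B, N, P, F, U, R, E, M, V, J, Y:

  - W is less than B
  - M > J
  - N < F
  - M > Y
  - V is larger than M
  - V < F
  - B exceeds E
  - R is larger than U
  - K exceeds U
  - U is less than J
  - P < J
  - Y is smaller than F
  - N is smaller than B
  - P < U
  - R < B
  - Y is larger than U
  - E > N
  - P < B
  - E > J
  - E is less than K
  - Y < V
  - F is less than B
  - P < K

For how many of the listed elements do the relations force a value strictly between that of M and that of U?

2

The relations place U below M. An element lies strictly between them when it is forced above U and also forced below M.
Above U: {J, Y, V, F, R, E, K, B}. Below M: {P, J, Y}.
Intersection: {J, Y} — 2.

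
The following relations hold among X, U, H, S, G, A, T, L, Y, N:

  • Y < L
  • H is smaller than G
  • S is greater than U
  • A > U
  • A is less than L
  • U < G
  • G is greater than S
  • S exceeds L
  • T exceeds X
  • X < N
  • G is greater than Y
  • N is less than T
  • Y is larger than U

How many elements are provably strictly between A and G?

Chaining upward from A reaches: L, S.
Chaining downward from G reaches: H, U, Y, L, S.
Strictly between A and G are those in both lists: L, S — 2 elements.

2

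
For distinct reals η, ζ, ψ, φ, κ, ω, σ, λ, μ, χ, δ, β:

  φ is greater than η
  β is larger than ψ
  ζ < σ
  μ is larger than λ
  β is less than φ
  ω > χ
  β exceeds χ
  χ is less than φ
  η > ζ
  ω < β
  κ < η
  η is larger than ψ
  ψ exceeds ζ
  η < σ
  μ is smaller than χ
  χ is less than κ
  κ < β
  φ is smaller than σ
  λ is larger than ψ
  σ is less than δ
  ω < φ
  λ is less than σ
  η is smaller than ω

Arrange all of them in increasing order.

ζ < ψ < λ < μ < χ < κ < η < ω < β < φ < σ < δ

Nothing is placed below ζ, so it is least; from there ζ < ψ; ψ < λ; λ < μ; μ < χ; χ < κ; κ < η; η < ω; ω < β; β < φ; φ < σ; σ < δ, each given directly.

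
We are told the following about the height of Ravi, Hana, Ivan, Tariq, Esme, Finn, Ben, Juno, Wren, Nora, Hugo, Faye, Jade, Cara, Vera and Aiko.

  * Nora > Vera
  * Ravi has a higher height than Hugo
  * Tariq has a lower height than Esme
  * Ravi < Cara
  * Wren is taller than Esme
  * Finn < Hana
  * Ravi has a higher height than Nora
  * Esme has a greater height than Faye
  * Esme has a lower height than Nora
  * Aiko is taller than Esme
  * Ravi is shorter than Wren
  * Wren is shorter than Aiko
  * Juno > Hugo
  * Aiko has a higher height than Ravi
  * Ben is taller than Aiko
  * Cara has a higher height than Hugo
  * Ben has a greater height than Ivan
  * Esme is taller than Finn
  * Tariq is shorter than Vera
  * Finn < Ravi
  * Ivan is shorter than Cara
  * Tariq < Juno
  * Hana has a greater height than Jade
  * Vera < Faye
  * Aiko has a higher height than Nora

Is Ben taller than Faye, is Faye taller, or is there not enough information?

Faye < Esme < Nora < Ravi < Wren < Aiko < Ben, by transitivity through Esme, Nora, Ravi, Wren, Aiko.
So Ben is taller.

Ben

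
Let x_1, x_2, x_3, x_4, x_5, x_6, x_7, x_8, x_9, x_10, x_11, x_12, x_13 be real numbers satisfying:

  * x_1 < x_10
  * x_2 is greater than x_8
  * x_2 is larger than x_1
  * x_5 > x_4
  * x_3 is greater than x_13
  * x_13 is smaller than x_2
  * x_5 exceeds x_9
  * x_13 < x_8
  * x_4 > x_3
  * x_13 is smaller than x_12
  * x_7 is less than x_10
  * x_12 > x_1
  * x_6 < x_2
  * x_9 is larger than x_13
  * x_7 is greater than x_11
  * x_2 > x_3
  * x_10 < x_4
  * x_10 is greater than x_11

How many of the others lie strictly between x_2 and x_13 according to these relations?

2

Chaining upward from x_13 reaches: x_9, x_8, x_3, x_12, x_4, x_5.
Chaining downward from x_2 reaches: x_8, x_1, x_3, x_6.
Strictly between x_13 and x_2 are those in both lists: x_8, x_3 — 2 elements.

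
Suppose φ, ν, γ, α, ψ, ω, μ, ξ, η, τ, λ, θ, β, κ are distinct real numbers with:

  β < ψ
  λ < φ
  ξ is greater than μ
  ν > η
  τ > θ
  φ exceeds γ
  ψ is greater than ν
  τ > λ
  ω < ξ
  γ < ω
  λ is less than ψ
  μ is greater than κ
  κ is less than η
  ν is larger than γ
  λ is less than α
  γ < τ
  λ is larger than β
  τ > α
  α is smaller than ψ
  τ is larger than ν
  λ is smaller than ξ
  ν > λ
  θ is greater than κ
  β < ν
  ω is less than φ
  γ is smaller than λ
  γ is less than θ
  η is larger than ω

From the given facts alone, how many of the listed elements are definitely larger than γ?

10

Directly above γ: ω, λ, φ, ν, θ, τ.
One step further: η, α, ψ, ξ (10 so far).
No other element is forced above γ by the given relations, so the count is 10.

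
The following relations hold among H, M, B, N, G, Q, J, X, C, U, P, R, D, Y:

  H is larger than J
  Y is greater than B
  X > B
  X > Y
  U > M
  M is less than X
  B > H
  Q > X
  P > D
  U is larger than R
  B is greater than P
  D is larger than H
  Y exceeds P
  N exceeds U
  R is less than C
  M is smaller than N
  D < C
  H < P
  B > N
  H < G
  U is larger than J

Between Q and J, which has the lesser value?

Chaining the given relations: J < H < D < P < B < Y < X < Q.
So J < Q; J is the smaller of the two.

J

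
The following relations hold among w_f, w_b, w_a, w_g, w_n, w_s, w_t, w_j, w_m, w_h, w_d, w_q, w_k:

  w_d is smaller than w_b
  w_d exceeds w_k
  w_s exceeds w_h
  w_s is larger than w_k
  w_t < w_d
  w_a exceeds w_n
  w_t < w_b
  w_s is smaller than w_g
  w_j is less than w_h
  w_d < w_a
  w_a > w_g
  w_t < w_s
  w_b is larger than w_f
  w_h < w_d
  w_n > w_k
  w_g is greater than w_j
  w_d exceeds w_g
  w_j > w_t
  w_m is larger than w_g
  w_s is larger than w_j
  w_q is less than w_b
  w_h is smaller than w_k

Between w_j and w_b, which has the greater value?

w_b

w_j < w_h and w_h < w_k give w_j < w_k.
With w_k < w_s: w_j < w_h < w_k < w_s.
With w_s < w_g: w_j < w_h < w_k < w_s < w_g.
Then w_g < w_d extends the chain to w_d.
Then w_d < w_b extends the chain to w_b.
So w_j < w_b; w_b is the larger of the two.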